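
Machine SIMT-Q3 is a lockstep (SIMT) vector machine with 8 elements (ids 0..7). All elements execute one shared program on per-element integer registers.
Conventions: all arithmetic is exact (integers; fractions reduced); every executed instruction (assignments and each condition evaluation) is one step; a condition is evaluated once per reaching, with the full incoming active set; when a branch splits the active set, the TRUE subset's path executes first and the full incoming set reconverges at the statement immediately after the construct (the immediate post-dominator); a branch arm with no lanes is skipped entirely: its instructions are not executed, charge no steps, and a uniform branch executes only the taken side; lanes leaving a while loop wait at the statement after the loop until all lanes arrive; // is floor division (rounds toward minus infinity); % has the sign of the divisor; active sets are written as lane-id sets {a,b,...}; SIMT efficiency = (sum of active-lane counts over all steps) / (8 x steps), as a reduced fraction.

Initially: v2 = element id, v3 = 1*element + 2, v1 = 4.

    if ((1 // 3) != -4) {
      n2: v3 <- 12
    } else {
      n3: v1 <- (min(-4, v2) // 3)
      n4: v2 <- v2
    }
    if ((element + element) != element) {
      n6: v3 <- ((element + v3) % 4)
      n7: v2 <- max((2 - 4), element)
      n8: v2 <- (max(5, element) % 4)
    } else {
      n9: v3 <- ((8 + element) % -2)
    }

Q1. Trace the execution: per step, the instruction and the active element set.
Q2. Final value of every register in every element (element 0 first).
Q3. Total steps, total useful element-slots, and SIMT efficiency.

step 0: eval ((1 // 3) != -4)        {0,1,2,3,4,5,6,7}
step 1: v3 <- 12                     {0,1,2,3,4,5,6,7}
step 2: eval ((element + element) != element) {0,1,2,3,4,5,6,7}
step 3: v3 <- ((element + v3) % 4)   {1,2,3,4,5,6,7}
step 4: v2 <- max((2 - 4), element)  {1,2,3,4,5,6,7}
step 5: v2 <- (max(5, element) % 4)  {1,2,3,4,5,6,7}
step 6: v3 <- ((8 + element) % -2)   {0}

Answer: 7 steps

v2: 0,1,1,1,1,1,2,3
v3: 0,1,2,3,0,1,2,3
v1: 4,4,4,4,4,4,4,4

steps = 7; useful = 46; efficiency = 46/56 = 23/28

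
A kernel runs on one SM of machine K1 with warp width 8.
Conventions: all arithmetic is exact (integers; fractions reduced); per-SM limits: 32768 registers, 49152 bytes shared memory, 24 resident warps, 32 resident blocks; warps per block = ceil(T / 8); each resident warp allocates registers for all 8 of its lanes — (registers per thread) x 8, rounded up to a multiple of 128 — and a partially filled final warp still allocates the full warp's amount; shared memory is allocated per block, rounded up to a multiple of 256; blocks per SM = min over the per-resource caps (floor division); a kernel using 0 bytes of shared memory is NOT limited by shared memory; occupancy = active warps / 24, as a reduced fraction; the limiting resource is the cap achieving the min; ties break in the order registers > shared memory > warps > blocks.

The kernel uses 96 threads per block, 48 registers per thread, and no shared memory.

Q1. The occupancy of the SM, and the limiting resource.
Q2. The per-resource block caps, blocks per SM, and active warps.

Answer: occupancy 1, limited by warps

registers: 7 blocks
shared memory: no limit (kernel uses none)
warps: 2 blocks
blocks: 32 blocks

Answer: 2 blocks, 24 active warps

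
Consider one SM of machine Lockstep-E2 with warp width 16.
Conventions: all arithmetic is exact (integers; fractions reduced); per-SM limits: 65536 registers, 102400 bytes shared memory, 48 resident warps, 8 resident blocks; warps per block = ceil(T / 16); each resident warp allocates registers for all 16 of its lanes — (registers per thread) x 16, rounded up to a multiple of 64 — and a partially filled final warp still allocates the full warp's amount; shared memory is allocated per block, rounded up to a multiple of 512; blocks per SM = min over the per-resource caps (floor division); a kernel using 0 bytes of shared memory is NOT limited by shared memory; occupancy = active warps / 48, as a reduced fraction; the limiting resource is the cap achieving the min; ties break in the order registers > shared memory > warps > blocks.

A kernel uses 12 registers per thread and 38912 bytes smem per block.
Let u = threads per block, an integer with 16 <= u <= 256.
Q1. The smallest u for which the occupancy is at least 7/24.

Answer: u = 97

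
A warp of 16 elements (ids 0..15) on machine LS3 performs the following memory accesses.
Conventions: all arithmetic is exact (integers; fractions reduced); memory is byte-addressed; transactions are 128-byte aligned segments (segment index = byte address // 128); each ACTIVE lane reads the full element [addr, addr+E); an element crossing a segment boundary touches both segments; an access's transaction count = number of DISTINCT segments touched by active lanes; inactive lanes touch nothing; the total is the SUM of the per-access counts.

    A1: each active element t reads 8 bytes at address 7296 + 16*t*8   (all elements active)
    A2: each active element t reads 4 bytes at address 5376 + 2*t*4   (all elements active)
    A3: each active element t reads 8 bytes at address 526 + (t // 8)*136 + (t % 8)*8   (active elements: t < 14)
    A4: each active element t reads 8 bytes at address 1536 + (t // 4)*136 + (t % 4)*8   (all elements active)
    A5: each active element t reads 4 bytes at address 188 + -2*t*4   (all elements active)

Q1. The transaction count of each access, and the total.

A1: 16 transactions
A2: 1 transaction
A3: 2 transactions
A4: 4 transactions
A5: 2 transactions

Answer: 16,1,2,4,2; total 25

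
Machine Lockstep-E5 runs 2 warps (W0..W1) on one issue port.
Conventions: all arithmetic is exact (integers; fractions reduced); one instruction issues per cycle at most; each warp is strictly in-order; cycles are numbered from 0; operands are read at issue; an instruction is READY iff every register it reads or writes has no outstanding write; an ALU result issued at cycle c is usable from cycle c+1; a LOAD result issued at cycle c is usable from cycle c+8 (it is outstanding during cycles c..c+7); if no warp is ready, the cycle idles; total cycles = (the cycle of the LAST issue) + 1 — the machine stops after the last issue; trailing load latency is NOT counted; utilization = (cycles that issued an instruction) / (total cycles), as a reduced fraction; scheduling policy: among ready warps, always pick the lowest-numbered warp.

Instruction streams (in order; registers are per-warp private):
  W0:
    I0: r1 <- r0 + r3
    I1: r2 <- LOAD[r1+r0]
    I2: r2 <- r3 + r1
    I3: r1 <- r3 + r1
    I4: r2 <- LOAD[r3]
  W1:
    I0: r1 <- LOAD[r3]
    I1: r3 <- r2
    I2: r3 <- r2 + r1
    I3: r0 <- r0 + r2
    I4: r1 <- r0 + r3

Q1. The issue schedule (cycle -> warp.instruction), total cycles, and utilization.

cycle 0: W0.I0
cycle 1: W0.I1
cycle 2: W1.I0
cycle 3: W1.I1
cycle 4: idle
cycle 5: idle
cycle 6: idle
cycle 7: idle
cycle 8: idle
cycle 9: W0.I2
cycle 10: W0.I3
cycle 11: W0.I4
cycle 12: W1.I2
cycle 13: W1.I3
cycle 14: W1.I4

Answer: 15 cycles, utilization 2/3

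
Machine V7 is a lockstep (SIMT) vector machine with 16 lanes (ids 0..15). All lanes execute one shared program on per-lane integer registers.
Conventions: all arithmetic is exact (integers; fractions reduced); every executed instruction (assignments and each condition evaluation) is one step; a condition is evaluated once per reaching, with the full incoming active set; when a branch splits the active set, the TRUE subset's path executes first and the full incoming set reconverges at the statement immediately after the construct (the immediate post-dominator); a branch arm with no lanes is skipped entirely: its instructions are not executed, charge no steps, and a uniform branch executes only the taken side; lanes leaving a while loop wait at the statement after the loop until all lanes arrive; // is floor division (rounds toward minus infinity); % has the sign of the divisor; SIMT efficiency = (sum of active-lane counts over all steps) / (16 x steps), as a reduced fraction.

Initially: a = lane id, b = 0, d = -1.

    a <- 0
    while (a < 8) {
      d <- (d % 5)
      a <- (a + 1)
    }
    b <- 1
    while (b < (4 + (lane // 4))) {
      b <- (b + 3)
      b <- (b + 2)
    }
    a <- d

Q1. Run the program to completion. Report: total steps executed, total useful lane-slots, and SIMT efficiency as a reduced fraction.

Answer: 35 steps, 524 useful, 131/140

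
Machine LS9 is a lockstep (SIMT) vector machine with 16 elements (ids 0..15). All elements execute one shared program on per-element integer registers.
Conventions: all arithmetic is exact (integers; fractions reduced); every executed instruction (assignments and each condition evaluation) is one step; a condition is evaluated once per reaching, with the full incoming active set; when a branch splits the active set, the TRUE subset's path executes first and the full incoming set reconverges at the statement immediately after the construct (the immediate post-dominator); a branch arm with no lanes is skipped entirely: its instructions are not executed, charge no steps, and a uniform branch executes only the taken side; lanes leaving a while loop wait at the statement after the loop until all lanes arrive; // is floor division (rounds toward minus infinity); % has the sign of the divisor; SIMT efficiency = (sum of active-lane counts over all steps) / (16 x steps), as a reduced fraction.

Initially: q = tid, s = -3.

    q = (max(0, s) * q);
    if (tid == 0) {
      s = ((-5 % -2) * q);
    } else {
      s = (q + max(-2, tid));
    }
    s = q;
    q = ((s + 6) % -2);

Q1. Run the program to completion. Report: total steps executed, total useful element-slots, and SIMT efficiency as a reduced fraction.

Answer: 6 steps, 80 useful, 5/6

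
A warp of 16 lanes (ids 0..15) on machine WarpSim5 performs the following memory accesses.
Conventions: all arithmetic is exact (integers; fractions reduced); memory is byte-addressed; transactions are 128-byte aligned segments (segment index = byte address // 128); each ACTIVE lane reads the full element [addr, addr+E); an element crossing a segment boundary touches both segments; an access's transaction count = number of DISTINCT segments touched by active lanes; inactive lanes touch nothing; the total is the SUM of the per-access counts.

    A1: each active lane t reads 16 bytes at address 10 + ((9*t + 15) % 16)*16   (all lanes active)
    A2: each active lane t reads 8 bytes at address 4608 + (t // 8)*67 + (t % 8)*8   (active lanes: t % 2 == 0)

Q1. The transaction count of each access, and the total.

A1: 3 transactions
A2: 1 transaction

Answer: 3,1; total 4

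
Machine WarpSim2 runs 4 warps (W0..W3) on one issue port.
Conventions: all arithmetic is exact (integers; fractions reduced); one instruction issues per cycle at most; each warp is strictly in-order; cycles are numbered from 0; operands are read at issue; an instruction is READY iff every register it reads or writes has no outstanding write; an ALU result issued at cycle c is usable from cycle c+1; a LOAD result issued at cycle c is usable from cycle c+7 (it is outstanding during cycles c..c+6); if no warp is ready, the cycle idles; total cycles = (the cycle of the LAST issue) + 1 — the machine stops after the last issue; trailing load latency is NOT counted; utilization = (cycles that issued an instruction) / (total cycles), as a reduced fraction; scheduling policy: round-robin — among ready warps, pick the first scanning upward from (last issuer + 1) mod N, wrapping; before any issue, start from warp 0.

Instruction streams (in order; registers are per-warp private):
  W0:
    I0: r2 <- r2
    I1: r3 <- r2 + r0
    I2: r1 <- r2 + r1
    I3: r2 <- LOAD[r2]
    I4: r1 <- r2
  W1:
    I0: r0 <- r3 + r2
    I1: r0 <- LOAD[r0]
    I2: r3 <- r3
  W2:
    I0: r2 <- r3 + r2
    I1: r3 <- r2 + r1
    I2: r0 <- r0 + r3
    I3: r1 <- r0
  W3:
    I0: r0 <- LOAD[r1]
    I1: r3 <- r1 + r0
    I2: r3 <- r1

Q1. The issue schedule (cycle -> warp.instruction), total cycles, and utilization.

cycle 0: W0.I0
cycle 1: W1.I0
cycle 2: W2.I0
cycle 3: W3.I0
cycle 4: W0.I1
cycle 5: W1.I1
cycle 6: W2.I1
cycle 7: W0.I2
cycle 8: W1.I2
cycle 9: W2.I2
cycle 10: W3.I1
cycle 11: W0.I3
cycle 12: W2.I3
cycle 13: W3.I2
cycle 14: idle
cycle 15: idle
cycle 16: idle
cycle 17: idle
cycle 18: W0.I4

Answer: 19 cycles, utilization 15/19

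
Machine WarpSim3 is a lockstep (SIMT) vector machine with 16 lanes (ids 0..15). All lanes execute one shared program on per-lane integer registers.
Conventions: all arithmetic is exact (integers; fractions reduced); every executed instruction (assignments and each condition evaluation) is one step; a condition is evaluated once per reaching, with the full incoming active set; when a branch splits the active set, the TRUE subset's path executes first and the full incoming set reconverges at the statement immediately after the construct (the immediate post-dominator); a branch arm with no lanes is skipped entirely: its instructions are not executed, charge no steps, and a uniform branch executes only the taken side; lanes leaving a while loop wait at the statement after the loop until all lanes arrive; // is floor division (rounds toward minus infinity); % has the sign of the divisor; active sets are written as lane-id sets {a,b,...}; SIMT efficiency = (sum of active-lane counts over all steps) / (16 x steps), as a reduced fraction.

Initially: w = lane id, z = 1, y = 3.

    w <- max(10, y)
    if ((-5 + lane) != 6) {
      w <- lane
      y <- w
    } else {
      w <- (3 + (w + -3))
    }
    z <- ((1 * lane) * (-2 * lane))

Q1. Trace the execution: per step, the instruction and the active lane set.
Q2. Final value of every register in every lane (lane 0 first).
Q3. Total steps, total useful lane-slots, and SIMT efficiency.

step 0: w <- max(10, y)              {0,1,2,3,4,5,6,7,8,9,10,11,12,13,14,15}
step 1: eval ((-5 + lane) != 6)      {0,1,2,3,4,5,6,7,8,9,10,11,12,13,14,15}
step 2: w <- lane                    {0,1,2,3,4,5,6,7,8,9,10,12,13,14,15}
step 3: y <- w                       {0,1,2,3,4,5,6,7,8,9,10,12,13,14,15}
step 4: w <- (3 + (w + -3))          {11}
step 5: z <- ((1 * lane) * (-2 * lane)) {0,1,2,3,4,5,6,7,8,9,10,11,12,13,14,15}

Answer: 6 steps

w: 0,1,2,3,4,5,6,7,8,9,10,10,12,13,14,15
z: 0,-2,-8,-18,-32,-50,-72,-98,-128,-162,-200,-242,-288,-338,-392,-450
y: 0,1,2,3,4,5,6,7,8,9,10,3,12,13,14,15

steps = 6; useful = 79; efficiency = 79/96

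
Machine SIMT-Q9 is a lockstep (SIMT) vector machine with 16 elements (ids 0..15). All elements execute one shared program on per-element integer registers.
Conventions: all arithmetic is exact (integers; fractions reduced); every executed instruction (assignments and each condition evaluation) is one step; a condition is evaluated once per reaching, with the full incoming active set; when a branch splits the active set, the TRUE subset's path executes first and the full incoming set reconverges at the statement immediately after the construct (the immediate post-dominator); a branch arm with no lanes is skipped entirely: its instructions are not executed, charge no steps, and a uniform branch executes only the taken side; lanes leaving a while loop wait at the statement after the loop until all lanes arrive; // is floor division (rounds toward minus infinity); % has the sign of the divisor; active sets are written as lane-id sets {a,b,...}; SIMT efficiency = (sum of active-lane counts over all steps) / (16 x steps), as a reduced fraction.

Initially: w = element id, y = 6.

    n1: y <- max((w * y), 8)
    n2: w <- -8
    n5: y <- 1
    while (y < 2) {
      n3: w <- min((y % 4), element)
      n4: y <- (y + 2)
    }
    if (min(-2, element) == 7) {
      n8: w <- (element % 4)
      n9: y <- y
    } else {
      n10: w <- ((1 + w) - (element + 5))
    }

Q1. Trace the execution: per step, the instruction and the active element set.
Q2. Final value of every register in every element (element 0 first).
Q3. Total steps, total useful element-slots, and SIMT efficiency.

step 0: y <- max((w * y), 8)         {0,1,2,3,4,5,6,7,8,9,10,11,12,13,14,15}
step 1: w <- -8                      {0,1,2,3,4,5,6,7,8,9,10,11,12,13,14,15}
step 2: y <- 1                       {0,1,2,3,4,5,6,7,8,9,10,11,12,13,14,15}
step 3: eval (y < 2)                 {0,1,2,3,4,5,6,7,8,9,10,11,12,13,14,15}
step 4: w <- min((y % 4), element)   {0,1,2,3,4,5,6,7,8,9,10,11,12,13,14,15}
step 5: y <- (y + 2)                 {0,1,2,3,4,5,6,7,8,9,10,11,12,13,14,15}
step 6: eval (y < 2)                 {0,1,2,3,4,5,6,7,8,9,10,11,12,13,14,15}
step 7: eval (min(-2, element) == 7) {0,1,2,3,4,5,6,7,8,9,10,11,12,13,14,15}
step 8: w <- ((1 + w) - (element + 5)) {0,1,2,3,4,5,6,7,8,9,10,11,12,13,14,15}

Answer: 9 steps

w: -4,-4,-5,-6,-7,-8,-9,-10,-11,-12,-13,-14,-15,-16,-17,-18
y: 3,3,3,3,3,3,3,3,3,3,3,3,3,3,3,3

steps = 9; useful = 144; efficiency = 144/144 = 1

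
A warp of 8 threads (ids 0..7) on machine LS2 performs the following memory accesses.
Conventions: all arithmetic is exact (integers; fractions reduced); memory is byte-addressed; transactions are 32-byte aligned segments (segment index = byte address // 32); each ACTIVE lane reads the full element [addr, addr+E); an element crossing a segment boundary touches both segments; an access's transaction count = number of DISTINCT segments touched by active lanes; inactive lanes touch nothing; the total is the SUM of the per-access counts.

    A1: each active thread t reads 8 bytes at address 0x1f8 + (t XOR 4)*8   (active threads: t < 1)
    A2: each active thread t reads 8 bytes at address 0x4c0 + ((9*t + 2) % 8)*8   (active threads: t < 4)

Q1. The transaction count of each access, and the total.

A1: 1 transaction
A2: 2 transactions

Answer: 1,2; total 3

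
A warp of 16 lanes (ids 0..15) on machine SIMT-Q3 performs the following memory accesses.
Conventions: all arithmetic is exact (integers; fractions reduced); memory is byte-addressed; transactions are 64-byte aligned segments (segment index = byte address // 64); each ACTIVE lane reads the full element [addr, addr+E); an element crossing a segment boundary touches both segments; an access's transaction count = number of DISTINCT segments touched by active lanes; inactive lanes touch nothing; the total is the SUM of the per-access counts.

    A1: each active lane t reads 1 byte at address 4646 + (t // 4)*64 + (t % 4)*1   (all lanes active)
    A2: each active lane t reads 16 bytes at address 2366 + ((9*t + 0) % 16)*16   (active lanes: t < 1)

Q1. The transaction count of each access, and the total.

A1: 4 transactions
A2: 2 transactions

Answer: 4,2; total 6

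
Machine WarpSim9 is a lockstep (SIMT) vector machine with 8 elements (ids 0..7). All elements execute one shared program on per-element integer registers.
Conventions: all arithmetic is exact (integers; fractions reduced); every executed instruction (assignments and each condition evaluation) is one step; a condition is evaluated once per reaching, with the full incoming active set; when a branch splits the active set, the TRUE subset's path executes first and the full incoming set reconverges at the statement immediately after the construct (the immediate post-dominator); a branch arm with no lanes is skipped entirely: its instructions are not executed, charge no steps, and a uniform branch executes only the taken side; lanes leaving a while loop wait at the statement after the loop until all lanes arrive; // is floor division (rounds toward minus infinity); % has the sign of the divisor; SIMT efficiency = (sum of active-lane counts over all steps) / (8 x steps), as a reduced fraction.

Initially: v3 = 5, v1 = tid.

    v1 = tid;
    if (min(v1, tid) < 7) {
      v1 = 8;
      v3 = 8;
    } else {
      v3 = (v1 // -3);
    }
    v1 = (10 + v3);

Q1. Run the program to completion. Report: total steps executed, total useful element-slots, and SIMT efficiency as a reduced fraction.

Answer: 6 steps, 39 useful, 13/16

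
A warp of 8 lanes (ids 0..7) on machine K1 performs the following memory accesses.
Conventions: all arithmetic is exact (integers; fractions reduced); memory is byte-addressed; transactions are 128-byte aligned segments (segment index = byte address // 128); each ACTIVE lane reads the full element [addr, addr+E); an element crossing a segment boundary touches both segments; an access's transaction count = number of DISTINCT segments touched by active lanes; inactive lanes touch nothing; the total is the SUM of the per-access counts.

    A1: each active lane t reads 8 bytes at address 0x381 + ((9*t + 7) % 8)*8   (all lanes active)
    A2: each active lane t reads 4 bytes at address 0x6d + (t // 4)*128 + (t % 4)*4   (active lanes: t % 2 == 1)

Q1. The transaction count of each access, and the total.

A1: 1 transaction
A2: 2 transactions

Answer: 1,2; total 3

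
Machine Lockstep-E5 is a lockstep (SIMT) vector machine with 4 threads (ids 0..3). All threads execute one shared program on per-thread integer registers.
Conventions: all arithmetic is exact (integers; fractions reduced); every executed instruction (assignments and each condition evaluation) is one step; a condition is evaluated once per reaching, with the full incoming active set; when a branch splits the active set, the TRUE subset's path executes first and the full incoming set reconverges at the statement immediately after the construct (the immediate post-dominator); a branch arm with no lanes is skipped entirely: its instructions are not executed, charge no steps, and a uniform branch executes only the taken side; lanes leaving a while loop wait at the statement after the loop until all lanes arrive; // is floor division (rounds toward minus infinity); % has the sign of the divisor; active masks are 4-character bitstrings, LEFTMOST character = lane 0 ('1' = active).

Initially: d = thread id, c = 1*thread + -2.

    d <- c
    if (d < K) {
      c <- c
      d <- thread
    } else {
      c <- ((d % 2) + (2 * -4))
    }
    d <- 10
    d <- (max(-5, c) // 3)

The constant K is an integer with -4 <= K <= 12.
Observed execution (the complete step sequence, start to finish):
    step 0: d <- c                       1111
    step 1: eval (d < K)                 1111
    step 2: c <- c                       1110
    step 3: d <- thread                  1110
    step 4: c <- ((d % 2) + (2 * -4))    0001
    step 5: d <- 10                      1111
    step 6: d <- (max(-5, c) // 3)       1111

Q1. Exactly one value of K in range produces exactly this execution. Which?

Answer: K = 1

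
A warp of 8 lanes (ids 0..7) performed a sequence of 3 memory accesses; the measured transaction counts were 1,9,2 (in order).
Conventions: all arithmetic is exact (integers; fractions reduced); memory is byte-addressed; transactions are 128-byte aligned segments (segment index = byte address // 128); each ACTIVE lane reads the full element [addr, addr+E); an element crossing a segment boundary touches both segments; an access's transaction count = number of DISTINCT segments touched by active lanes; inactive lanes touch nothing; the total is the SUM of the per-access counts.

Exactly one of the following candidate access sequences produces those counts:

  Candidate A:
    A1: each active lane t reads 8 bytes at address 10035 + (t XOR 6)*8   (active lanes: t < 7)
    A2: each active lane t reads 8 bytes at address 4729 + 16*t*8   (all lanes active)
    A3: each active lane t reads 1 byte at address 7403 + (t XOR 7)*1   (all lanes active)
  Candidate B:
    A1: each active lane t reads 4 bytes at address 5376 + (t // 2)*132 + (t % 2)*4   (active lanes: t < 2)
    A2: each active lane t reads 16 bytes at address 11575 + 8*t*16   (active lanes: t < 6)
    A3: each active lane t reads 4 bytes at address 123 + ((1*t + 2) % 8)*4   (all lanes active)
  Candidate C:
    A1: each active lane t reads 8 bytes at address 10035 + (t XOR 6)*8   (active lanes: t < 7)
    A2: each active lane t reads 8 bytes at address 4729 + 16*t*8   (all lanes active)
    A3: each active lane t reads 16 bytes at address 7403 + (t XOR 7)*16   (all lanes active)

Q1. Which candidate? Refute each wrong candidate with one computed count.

A: A3 gives 1 transaction, not 2
B: A2 gives 6 transactions, not 9
C: all counts match (1,9,2)

Answer: C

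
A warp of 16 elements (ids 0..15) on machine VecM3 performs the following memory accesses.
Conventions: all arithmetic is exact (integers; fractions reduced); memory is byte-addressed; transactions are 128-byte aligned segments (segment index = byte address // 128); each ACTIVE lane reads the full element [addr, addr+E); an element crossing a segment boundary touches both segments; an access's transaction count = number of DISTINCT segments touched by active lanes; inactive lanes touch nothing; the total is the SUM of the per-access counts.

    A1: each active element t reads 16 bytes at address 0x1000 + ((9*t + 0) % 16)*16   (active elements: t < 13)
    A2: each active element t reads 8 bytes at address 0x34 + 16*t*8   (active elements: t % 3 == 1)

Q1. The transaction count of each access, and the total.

A1: 2 transactions
A2: 5 transactions

Answer: 2,5; total 7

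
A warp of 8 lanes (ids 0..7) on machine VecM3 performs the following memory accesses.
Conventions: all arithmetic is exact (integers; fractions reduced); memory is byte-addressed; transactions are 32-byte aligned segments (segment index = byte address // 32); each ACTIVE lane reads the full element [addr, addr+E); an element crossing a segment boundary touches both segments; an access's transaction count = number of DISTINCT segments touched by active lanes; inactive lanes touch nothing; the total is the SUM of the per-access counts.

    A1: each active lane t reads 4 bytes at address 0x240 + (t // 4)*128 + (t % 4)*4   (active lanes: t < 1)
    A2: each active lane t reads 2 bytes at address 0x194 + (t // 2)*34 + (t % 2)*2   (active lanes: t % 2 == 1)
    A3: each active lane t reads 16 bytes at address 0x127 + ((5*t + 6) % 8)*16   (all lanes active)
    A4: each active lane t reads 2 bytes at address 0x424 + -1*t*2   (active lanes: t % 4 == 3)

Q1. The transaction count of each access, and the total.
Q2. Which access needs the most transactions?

A1: 1 transaction
A2: 4 transactions
A3: 5 transactions
A4: 1 transaction

Answer: 1,4,5,1; total 11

Answer: A3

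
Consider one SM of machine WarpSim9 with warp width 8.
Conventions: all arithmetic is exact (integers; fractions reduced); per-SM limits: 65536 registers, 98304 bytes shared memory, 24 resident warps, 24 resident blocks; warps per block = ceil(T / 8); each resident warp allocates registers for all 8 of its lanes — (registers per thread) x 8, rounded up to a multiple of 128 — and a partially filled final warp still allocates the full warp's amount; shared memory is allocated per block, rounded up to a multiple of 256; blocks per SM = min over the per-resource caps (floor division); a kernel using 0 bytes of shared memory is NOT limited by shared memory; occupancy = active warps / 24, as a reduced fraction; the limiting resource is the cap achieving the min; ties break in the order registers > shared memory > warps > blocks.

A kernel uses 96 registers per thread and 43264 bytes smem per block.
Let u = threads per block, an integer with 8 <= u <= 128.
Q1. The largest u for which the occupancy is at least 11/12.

Answer: u = 96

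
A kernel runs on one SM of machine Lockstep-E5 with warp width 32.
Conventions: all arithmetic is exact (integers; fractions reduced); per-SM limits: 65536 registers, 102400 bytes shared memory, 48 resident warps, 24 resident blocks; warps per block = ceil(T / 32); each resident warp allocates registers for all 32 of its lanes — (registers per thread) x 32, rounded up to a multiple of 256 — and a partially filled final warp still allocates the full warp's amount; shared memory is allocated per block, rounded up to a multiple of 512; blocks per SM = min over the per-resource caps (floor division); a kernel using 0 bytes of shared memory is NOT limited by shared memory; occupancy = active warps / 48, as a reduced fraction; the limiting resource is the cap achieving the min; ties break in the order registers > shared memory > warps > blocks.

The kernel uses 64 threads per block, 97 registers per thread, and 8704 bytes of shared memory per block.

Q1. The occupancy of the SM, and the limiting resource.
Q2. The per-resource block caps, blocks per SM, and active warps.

Answer: occupancy 3/8, limited by registers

registers: 9 blocks
shared memory: 11 blocks
warps: 24 blocks
blocks: 24 blocks

Answer: 9 blocks, 18 active warps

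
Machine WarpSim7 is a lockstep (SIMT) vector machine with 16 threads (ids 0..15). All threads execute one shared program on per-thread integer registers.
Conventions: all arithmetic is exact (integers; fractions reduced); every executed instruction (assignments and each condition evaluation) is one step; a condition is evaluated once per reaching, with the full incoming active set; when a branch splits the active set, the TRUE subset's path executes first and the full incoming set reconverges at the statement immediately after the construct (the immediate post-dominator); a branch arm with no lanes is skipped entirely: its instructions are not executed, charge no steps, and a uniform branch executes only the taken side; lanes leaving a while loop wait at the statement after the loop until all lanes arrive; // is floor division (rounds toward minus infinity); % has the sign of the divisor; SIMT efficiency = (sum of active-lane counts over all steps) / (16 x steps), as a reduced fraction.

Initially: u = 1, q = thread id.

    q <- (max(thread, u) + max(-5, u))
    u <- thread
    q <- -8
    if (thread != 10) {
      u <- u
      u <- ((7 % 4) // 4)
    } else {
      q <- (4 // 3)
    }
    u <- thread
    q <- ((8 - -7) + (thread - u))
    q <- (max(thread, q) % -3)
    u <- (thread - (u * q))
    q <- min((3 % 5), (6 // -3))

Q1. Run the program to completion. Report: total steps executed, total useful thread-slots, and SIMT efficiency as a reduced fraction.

Answer: 12 steps, 175 useful, 175/192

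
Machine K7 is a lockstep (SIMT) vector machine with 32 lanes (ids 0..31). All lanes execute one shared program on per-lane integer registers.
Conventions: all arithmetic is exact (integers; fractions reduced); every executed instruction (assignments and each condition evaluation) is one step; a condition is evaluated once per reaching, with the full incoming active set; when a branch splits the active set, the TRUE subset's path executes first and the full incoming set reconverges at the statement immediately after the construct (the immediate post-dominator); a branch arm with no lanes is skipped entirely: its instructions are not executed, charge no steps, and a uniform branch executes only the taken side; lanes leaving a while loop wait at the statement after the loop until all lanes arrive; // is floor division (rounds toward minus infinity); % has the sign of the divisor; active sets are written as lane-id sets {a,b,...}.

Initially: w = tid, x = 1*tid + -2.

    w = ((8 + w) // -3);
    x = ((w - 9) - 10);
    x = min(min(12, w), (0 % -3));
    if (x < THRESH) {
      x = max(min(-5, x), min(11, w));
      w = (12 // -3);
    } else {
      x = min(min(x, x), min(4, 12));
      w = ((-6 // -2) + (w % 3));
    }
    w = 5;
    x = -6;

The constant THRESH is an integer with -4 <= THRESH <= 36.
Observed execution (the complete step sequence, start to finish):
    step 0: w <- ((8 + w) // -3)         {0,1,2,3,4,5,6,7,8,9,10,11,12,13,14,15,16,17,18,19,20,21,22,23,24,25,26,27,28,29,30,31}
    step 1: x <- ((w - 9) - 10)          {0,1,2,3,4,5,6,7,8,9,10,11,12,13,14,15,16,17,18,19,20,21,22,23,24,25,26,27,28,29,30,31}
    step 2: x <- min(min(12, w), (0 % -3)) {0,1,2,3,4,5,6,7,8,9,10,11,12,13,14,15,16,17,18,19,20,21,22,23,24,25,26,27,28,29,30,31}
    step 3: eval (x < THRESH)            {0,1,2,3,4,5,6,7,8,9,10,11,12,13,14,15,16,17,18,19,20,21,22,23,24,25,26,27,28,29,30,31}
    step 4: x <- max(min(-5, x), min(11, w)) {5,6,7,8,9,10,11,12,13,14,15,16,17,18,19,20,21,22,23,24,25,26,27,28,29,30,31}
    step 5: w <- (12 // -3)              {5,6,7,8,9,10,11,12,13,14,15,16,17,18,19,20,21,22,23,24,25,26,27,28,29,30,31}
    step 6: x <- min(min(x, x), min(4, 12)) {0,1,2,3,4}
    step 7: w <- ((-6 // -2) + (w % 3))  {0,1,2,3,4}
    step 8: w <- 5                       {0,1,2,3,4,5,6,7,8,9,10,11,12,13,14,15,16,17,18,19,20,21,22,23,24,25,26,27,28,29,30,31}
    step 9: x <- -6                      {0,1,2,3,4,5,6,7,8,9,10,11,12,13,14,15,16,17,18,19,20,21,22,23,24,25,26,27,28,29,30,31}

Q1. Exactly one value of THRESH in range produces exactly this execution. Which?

Answer: THRESH = -4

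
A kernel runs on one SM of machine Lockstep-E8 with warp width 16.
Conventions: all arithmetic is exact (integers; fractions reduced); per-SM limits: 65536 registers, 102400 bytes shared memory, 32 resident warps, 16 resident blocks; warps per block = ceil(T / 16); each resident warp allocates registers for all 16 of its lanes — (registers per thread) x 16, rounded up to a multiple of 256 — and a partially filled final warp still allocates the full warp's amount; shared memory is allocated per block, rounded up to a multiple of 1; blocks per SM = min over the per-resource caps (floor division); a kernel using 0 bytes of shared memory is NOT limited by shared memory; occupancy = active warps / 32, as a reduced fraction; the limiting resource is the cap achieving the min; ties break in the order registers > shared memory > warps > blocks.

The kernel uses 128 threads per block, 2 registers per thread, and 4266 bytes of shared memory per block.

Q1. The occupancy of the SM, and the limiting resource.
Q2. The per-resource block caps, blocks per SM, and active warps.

Answer: occupancy 1, limited by warps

registers: 32 blocks
shared memory: 24 blocks
warps: 4 blocks
blocks: 16 blocks

Answer: 4 blocks, 32 active warps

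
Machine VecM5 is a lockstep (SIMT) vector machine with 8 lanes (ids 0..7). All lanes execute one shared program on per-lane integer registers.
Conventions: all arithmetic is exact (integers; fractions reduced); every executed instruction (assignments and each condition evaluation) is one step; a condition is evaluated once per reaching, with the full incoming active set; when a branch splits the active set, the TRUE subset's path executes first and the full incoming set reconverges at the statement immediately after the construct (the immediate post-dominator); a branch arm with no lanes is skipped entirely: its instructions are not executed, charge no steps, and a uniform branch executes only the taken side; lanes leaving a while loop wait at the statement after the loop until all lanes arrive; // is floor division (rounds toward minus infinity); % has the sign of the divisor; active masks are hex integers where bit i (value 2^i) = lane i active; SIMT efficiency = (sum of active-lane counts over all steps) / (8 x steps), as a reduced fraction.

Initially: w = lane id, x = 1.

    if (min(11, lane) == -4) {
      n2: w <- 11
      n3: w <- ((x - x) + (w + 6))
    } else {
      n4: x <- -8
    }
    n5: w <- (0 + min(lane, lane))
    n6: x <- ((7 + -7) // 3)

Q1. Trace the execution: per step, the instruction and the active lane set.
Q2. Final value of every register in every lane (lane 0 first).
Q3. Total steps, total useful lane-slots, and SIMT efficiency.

step 0: eval (min(11, lane) == -4)   0xff
step 1: x <- -8                      0xff
step 2: w <- (0 + min(lane, lane))   0xff
step 3: x <- ((7 + -7) // 3)         0xff

Answer: 4 steps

w: 0,1,2,3,4,5,6,7
x: 0,0,0,0,0,0,0,0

steps = 4; useful = 32; efficiency = 32/32 = 1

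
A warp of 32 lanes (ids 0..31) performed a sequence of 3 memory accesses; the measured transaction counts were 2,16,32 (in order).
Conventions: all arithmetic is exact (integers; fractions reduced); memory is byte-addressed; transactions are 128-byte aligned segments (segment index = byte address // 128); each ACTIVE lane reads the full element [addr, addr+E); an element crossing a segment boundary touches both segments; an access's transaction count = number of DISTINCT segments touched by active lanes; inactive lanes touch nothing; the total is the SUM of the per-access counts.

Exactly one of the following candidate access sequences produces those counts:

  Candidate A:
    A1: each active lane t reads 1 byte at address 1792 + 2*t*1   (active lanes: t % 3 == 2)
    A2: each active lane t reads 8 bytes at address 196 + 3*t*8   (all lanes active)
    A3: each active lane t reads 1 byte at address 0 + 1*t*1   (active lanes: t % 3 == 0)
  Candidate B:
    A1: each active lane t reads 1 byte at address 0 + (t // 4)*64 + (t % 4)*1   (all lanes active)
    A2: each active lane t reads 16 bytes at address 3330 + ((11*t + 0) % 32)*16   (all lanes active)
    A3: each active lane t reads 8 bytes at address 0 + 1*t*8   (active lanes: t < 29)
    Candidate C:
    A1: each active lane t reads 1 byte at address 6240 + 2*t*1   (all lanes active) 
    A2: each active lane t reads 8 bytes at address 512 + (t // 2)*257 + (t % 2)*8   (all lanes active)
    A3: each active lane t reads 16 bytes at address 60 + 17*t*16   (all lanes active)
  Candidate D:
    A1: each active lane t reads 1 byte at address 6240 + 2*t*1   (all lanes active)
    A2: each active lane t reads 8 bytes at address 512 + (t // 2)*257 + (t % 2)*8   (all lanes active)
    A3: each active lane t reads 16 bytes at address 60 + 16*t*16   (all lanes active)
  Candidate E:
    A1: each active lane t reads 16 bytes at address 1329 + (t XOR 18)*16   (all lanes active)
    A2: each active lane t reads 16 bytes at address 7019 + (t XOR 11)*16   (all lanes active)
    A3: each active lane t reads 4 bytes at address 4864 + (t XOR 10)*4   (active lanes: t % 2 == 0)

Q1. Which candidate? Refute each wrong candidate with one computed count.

A: A1 gives 1 transaction, not 2
B: A1 gives 4 transactions, not 2
C: A3 gives 36 transactions, not 32
E: A1 gives 5 transactions, not 2
D: all counts match (2,16,32)

Answer: D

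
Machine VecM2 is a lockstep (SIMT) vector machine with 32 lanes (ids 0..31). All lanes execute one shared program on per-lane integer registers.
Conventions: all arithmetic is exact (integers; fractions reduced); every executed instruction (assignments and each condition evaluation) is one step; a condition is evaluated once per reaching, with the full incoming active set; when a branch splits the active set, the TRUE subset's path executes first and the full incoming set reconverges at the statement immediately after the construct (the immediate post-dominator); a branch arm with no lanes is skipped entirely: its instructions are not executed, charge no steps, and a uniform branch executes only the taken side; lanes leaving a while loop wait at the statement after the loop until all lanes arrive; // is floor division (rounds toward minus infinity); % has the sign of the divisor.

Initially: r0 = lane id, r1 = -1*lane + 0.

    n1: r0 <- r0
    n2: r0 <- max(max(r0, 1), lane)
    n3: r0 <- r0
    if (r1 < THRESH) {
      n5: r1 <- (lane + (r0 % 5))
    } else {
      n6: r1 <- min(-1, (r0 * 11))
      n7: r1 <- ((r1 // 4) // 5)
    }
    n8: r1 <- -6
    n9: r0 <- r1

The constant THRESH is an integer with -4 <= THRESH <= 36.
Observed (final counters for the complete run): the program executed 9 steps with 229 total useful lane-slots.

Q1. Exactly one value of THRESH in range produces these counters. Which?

Answer: THRESH = -4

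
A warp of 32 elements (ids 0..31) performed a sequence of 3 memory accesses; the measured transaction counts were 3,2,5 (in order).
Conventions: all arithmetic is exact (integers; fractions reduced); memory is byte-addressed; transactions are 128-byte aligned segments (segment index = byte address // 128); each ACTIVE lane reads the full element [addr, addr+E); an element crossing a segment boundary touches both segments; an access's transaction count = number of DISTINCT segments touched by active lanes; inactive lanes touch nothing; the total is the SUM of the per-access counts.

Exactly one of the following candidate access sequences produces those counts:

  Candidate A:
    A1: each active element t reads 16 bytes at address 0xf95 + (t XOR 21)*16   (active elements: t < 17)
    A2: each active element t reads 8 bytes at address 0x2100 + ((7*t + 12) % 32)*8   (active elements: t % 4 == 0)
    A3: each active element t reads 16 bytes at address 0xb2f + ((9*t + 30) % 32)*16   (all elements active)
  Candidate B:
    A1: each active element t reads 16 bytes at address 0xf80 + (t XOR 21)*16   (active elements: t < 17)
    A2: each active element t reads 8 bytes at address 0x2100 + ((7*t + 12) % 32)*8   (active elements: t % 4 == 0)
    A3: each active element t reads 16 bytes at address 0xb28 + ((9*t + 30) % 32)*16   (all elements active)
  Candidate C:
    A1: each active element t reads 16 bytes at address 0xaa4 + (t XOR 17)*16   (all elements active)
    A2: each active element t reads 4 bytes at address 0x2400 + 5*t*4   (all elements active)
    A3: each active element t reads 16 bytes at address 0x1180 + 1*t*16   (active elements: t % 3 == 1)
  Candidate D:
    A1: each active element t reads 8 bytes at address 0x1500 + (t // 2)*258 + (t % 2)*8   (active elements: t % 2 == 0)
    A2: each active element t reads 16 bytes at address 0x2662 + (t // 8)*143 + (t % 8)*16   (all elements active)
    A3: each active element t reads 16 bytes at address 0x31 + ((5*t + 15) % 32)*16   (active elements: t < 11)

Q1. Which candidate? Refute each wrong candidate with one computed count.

A: A1 gives 4 transactions, not 3
C: A1 gives 5 transactions, not 3
D: A1 gives 16 transactions, not 3
B: all counts match (3,2,5)

Answer: B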